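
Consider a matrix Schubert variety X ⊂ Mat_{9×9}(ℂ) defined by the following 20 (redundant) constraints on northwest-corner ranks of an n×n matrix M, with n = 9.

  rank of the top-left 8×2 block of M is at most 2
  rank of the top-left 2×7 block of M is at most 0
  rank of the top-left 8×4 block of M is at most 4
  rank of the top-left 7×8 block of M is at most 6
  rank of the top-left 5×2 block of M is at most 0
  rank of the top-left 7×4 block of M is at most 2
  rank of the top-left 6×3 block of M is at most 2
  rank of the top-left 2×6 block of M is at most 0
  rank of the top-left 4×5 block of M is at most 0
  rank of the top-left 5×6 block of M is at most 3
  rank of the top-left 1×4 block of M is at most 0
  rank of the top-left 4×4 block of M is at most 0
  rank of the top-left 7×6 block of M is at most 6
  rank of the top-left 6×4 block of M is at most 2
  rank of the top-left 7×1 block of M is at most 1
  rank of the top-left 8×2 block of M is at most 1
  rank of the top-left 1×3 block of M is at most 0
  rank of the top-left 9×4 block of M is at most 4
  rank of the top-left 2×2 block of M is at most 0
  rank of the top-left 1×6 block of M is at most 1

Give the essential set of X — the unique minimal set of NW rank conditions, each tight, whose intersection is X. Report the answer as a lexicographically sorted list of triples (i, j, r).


Recovering R(i,j) via the rank-extension bound from the 20 conditions:

  R[1]: 0 0 0 0 0 0 0 1 1
  R[2]: 0 0 0 0 0 0 0 1 2
  R[3]: 0 0 0 0 0 1 1 2 3
  R[4]: 0 0 0 0 0 1 2 3 4
  R[5]: 0 0 1 1 1 2 3 4 5
  R[6]: 1 1 2 2 2 3 4 5 6
  R[7]: 1 1 2 2 3 4 5 6 7
  R[8]: 1 1 2 3 4 5 6 7 8
  R[9]: 1 2 3 4 5 6 7 8 9

second differences of R give the permutation w = (8, 9, 6, 7, 3, 1, 5, 4, 2).

5 SE-corners of the 29-cell Rothe diagram give Ess(w):

[(2, 7, 0), (4, 5, 0), (5, 2, 0), (7, 4, 2), (8, 2, 1)]


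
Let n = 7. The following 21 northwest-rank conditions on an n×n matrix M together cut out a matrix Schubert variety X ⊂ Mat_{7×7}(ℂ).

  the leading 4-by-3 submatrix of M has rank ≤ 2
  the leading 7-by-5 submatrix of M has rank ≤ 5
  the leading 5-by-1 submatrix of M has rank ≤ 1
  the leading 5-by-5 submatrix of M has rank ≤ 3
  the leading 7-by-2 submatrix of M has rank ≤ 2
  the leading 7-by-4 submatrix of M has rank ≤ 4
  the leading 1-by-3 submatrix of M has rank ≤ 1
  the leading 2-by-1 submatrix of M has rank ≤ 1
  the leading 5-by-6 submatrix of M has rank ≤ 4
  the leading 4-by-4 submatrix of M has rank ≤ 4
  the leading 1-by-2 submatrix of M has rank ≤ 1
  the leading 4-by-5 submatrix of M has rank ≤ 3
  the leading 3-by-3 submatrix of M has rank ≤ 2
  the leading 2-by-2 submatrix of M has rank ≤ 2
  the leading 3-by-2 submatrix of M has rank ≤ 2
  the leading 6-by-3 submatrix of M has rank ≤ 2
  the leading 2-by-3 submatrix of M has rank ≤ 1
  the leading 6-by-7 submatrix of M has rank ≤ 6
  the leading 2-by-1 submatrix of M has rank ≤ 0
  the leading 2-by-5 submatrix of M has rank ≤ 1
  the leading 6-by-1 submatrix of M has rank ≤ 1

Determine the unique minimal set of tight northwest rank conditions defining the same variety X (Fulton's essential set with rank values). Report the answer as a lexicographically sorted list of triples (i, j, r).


Rank table r_w(7×7) implied by the 21 constraints:

  i=1: 0, 1, 1, 1, 1, 1, 1
  i=2: 0, 1, 1, 1, 1, 2, 2
  i=3: 1, 2, 2, 2, 2, 3, 3
  i=4: 1, 2, 2, 3, 3, 4, 4
  i=5: 1, 2, 2, 3, 3, 4, 5
  i=6: 1, 2, 2, 3, 4, 5, 6
  i=7: 1, 2, 3, 4, 5, 6, 7

so w = (2, 6, 1, 4, 7, 5, 3).

ℓ(w)=9; the 4 essential cells (i,j,r):

[(2, 1, 0), (2, 5, 1), (5, 5, 3), (6, 3, 2)]


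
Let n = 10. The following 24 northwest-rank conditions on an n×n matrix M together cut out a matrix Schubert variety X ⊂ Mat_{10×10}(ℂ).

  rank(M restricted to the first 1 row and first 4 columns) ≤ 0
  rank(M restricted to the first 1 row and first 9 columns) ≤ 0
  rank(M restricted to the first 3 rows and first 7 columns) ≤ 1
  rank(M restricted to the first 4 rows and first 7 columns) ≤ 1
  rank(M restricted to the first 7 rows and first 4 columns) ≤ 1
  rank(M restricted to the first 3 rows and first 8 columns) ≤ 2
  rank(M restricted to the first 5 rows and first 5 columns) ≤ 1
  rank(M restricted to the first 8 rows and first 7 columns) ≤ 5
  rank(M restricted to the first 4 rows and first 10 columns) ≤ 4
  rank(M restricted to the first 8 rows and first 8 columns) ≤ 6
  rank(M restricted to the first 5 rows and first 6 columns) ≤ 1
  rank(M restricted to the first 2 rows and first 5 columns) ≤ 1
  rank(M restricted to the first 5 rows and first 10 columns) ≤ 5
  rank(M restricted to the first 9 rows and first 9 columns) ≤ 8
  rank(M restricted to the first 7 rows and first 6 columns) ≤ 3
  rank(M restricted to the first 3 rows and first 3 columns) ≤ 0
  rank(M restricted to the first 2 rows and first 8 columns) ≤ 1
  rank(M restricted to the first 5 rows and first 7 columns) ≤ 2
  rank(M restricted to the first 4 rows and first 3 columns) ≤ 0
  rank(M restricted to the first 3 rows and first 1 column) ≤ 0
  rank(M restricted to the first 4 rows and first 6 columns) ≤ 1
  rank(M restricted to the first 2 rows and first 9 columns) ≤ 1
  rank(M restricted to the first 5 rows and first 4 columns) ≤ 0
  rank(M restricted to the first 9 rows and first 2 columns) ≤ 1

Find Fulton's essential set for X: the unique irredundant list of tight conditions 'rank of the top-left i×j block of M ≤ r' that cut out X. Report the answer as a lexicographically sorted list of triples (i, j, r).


Propagating the 24 rank bounds to every northwest block:

  row 1: 0 0 0 0 0 0 0 0 0 1
  row 2: 0 0 0 0 1 1 1 1 1 2
  row 3: 0 0 0 0 1 1 1 2 2 3
  row 4: 0 0 0 0 1 1 1 2 3 4
  row 5: 0 0 0 0 1 1 2 3 4 5
  row 6: 1 1 1 1 2 2 3 4 5 6
  row 7: 1 1 1 1 2 3 4 5 6 7
  row 8: 1 1 2 2 3 4 5 6 7 8
  row 9: 1 1 2 3 4 5 6 7 8 9
  row 10: 1 2 3 4 5 6 7 8 9 10

reading off 1-entries of Δ²R: w = (10, 5, 8, 9, 7, 1, 6, 3, 4, 2).

6 SE-corners of the 35-cell Rothe diagram give Ess(w):

[(1, 9, 0), (4, 7, 1), (5, 4, 0), (5, 6, 1), (7, 4, 1), (9, 2, 1)]


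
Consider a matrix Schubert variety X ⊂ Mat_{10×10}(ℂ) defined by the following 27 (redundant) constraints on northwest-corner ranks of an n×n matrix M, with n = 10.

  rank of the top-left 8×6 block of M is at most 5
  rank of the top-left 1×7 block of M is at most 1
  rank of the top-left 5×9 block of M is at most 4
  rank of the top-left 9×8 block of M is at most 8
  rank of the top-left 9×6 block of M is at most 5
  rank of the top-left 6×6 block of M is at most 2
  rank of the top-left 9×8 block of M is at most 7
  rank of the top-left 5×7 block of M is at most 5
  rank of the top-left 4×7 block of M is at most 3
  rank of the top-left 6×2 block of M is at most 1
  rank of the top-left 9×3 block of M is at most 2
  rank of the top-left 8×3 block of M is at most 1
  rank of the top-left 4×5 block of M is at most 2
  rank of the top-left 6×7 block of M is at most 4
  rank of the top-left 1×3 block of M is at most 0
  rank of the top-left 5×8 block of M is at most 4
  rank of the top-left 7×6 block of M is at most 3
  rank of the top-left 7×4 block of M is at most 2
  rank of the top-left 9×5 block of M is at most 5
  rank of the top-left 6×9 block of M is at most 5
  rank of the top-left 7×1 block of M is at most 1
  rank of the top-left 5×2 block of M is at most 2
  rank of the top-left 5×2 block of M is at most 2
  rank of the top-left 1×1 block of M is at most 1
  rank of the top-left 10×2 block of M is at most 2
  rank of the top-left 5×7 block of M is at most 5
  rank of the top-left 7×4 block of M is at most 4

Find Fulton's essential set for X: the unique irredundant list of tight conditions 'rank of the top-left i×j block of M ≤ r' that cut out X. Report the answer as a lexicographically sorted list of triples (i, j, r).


Propagating the 27 rank bounds to every northwest block:

  row 1: 0, 0, 0, 1, 1, 1, 1, 1, 1, 1
  row 2: 1, 1, 1, 2, 2, 2, 2, 2, 2, 2
  row 3: 1, 1, 1, 2, 2, 2, 3, 3, 3, 3
  row 4: 1, 1, 1, 2, 2, 2, 3, 4, 4, 4
  row 5: 1, 1, 1, 2, 2, 2, 3, 4, 4, 5
  row 6: 1, 1, 1, 2, 2, 2, 3, 4, 5, 6
  row 7: 1, 1, 1, 2, 3, 3, 4, 5, 6, 7
  row 8: 1, 1, 1, 2, 3, 4, 5, 6, 7, 8
  row 9: 1, 2, 2, 3, 4, 5, 6, 7, 8, 9
  row 10: 1, 2, 3, 4, 5, 6, 7, 8, 9, 10

reading off 1-entries of Δ²R: w = (4, 1, 7, 8, 10, 9, 5, 6, 2, 3).

4 SE-corners of the 24-cell Rothe diagram give Ess(w):

[(1, 3, 0), (5, 9, 4), (6, 6, 2), (8, 3, 1)]


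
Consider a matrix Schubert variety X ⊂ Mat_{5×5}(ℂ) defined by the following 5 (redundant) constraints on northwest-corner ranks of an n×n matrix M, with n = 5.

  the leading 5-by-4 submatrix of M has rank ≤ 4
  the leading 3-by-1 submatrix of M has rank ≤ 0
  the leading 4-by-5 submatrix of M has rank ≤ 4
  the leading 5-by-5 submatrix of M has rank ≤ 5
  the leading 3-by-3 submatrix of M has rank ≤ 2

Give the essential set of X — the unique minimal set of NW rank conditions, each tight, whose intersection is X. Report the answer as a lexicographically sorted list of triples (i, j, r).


Computing R[i][j] = min implied NW-rank bound (n=5, 5 conditions):

  0 | 1 | 1 | 1 | 1
  0 | 1 | 2 | 2 | 2
  0 | 1 | 2 | 3 | 3
  1 | 2 | 3 | 4 | 4
  1 | 2 | 3 | 4 | 5

reading off 1-entries of Δ²R: w = (2, 3, 4, 1, 5).

|D(w)|=3, |Ess(w)|=1:

[(3, 1, 0)]


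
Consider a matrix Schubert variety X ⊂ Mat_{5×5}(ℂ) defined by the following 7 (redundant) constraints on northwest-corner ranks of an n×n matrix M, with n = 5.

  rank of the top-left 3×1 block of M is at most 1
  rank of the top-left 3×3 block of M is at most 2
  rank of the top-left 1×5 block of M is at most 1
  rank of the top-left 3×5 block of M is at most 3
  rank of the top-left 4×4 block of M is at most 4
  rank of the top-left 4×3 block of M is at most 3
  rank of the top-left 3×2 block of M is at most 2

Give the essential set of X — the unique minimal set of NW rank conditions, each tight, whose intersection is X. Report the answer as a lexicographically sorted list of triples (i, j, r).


Recovering R(i,j) via the rank-extension bound from the 7 conditions:

  row 1: 1 1 1 1 1
  row 2: 1 2 2 2 2
  row 3: 1 2 2 3 3
  row 4: 1 2 3 4 4
  row 5: 1 2 3 4 5

the unique w with this rank table is (1, 2, 4, 3, 5).

Rothe diagram D(w) (1 cell), 1 SE-corner (essential condition):

[(3, 3, 2)]


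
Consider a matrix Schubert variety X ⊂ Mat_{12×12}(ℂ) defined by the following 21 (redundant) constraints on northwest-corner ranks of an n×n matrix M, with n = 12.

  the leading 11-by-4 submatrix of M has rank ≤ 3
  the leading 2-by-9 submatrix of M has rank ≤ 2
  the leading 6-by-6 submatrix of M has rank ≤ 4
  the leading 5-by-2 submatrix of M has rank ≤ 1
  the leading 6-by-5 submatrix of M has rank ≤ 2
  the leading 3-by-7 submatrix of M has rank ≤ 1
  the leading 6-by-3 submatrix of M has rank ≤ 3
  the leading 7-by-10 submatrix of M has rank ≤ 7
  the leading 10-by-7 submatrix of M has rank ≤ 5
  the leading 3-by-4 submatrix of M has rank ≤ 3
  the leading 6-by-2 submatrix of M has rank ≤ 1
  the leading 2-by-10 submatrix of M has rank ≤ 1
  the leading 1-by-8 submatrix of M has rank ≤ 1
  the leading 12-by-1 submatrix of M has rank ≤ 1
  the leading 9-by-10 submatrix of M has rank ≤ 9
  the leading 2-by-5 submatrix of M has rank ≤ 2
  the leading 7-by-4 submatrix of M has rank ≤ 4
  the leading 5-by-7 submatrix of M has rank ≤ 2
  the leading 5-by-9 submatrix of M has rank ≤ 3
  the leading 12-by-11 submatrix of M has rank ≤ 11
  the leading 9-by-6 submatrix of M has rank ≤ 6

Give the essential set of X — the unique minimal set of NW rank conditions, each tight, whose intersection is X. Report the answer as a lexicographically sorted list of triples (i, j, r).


Recovering R(i,j) via the rank-extension bound from the 21 conditions:

  row 1: 1 | 1 | 1 | 1 | 1 | 1 | 1 | 1 | 1 | 1 | 1 | 1
  row 2: 1 | 1 | 1 | 1 | 1 | 1 | 1 | 1 | 1 | 1 | 2 | 2
  row 3: 1 | 1 | 1 | 1 | 1 | 1 | 1 | 2 | 2 | 2 | 3 | 3
  row 4: 1 | 1 | 2 | 2 | 2 | 2 | 2 | 3 | 3 | 3 | 4 | 4
  row 5: 1 | 1 | 2 | 2 | 2 | 2 | 2 | 3 | 3 | 4 | 5 | 5
  row 6: 1 | 1 | 2 | 2 | 2 | 3 | 3 | 4 | 4 | 5 | 6 | 6
  row 7: 1 | 2 | 3 | 3 | 3 | 4 | 4 | 5 | 5 | 6 | 7 | 7
  row 8: 1 | 2 | 3 | 3 | 4 | 5 | 5 | 6 | 6 | 7 | 8 | 8
  row 9: 1 | 2 | 3 | 3 | 4 | 5 | 5 | 6 | 7 | 8 | 9 | 9
  row 10: 1 | 2 | 3 | 3 | 4 | 5 | 5 | 6 | 7 | 8 | 9 | 10
  row 11: 1 | 2 | 3 | 3 | 4 | 5 | 6 | 7 | 8 | 9 | 10 | 11
  row 12: 1 | 2 | 3 | 4 | 5 | 6 | 7 | 8 | 9 | 10 | 11 | 12

giving w = (1, 11, 8, 3, 10, 6, 2, 5, 9, 12, 7, 4) via Δ²R.

D(w) has 31 cells with 8 SE-corners; essential set:

[(2, 10, 1), (3, 7, 1), (5, 7, 2), (5, 9, 3), (6, 2, 1), (6, 5, 2), (10, 7, 5), (11, 4, 3)]


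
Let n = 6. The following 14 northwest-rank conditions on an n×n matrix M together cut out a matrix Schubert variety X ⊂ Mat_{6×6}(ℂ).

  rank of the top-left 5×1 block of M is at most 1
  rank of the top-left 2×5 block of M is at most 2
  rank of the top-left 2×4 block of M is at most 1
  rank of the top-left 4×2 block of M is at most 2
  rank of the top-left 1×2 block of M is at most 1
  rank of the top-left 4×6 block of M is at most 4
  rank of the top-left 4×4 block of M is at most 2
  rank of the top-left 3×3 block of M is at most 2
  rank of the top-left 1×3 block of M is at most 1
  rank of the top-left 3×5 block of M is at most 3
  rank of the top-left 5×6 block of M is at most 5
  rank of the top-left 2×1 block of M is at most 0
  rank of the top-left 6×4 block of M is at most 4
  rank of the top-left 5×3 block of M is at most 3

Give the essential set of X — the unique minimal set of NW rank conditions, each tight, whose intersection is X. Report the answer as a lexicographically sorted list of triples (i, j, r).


The tightest implied rank at each (i,j), from the 14 conditions:

  row 1: 0  1  1  1  1  1
  row 2: 0  1  1  1  2  2
  row 3: 1  2  2  2  3  3
  row 4: 1  2  2  2  3  4
  row 5: 1  2  3  3  4  5
  row 6: 1  2  3  4  5  6

second differences of R give the permutation w = (2, 5, 1, 6, 3, 4).

|D(w)|=6, |Ess(w)|=3:

[(2, 1, 0), (2, 4, 1), (4, 4, 2)]


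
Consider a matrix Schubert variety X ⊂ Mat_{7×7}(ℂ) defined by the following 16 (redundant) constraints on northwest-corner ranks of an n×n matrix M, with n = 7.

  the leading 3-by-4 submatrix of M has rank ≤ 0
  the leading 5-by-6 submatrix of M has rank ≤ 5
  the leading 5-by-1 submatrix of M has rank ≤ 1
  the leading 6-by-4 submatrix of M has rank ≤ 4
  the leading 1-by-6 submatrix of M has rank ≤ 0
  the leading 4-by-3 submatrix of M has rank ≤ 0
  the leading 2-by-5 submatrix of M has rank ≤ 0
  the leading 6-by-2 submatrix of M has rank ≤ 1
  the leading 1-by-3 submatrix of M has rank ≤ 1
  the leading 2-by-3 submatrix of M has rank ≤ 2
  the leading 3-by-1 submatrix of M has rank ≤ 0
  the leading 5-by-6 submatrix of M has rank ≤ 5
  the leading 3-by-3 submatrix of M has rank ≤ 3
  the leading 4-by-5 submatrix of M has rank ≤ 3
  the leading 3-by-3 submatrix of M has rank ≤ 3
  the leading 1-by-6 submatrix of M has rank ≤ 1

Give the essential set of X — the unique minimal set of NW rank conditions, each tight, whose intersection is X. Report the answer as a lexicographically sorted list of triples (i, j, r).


Computing R[i][j] = min implied NW-rank bound (n=7, 16 conditions):

  0 | 0 | 0 | 0 | 0 | 0 | 1
  0 | 0 | 0 | 0 | 0 | 1 | 2
  0 | 0 | 0 | 0 | 1 | 2 | 3
  0 | 0 | 0 | 1 | 2 | 3 | 4
  1 | 1 | 1 | 2 | 3 | 4 | 5
  1 | 1 | 2 | 3 | 4 | 5 | 6
  1 | 2 | 3 | 4 | 5 | 6 | 7

second differences of R give the permutation w = (7, 6, 5, 4, 1, 3, 2).

|D(w)|=19, |Ess(w)|=5:

[(1, 6, 0), (2, 5, 0), (3, 4, 0), (4, 3, 0), (6, 2, 1)]


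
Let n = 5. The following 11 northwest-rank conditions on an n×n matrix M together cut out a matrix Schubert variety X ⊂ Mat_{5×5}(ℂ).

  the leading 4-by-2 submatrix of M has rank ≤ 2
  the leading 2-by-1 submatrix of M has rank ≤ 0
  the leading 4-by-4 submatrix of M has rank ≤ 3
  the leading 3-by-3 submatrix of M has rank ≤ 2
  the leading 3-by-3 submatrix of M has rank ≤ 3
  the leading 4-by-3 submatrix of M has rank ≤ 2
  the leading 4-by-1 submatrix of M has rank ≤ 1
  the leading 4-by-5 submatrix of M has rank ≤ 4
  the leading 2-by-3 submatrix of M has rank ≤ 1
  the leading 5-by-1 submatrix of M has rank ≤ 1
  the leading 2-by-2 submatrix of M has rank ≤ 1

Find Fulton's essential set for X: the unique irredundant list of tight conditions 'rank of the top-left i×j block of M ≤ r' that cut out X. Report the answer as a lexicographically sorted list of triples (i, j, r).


Computing R[i][j] = min implied NW-rank bound (n=5, 11 conditions):

  row 1: 0  1  1  1  1
  row 2: 0  1  1  2  2
  row 3: 1  2  2  3  3
  row 4: 1  2  2  3  4
  row 5: 1  2  3  4  5

so w = (2, 4, 1, 5, 3).

|D(w)|=4, |Ess(w)|=3:

[(2, 1, 0), (2, 3, 1), (4, 3, 2)]


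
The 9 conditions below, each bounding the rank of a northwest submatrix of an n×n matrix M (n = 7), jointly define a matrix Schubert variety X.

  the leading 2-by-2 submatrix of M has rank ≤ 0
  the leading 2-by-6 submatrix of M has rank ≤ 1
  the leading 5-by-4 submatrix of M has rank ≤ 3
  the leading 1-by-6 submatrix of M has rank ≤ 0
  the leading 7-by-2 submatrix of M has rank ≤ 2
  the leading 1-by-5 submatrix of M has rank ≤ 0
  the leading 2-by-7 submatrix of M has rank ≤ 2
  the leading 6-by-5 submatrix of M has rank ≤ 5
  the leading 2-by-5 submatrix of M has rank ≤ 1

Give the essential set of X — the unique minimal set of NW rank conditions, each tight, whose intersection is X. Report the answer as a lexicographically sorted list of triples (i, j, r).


Rank table r_w(7×7) implied by the 9 constraints:

  i=1: 0 0 0 0 0 0 1
  i=2: 0 0 1 1 1 1 2
  i=3: 1 1 2 2 2 2 3
  i=4: 1 2 3 3 3 3 4
  i=5: 1 2 3 3 4 4 5
  i=6: 1 2 3 4 5 5 6
  i=7: 1 2 3 4 5 6 7

hence w(1..7) = (7, 3, 1, 2, 5, 4, 6).

|D(w)|=9, |Ess(w)|=3:

[(1, 6, 0), (2, 2, 0), (5, 4, 3)]


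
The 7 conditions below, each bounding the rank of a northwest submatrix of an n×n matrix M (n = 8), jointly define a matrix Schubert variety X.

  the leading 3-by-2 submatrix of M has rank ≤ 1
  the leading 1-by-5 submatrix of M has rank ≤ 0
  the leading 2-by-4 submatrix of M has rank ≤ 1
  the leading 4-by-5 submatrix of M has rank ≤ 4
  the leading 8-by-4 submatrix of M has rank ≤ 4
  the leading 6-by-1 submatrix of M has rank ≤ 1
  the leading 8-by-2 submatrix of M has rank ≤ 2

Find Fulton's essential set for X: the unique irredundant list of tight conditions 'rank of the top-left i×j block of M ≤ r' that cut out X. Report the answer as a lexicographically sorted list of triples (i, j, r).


Propagating the 7 rank bounds to every northwest block:

  0 | 0 | 0 | 0 | 0 | 1 | 1 | 1
  1 | 1 | 1 | 1 | 1 | 2 | 2 | 2
  1 | 1 | 2 | 2 | 2 | 3 | 3 | 3
  1 | 2 | 3 | 3 | 3 | 4 | 4 | 4
  1 | 2 | 3 | 4 | 4 | 5 | 5 | 5
  1 | 2 | 3 | 4 | 5 | 6 | 6 | 6
  1 | 2 | 3 | 4 | 5 | 6 | 7 | 7
  1 | 2 | 3 | 4 | 5 | 6 | 7 | 8

giving w = (6, 1, 3, 2, 4, 5, 7, 8) via Δ²R.

D(w) has 6 cells with 2 SE-corners; essential set:

[(1, 5, 0), (3, 2, 1)]


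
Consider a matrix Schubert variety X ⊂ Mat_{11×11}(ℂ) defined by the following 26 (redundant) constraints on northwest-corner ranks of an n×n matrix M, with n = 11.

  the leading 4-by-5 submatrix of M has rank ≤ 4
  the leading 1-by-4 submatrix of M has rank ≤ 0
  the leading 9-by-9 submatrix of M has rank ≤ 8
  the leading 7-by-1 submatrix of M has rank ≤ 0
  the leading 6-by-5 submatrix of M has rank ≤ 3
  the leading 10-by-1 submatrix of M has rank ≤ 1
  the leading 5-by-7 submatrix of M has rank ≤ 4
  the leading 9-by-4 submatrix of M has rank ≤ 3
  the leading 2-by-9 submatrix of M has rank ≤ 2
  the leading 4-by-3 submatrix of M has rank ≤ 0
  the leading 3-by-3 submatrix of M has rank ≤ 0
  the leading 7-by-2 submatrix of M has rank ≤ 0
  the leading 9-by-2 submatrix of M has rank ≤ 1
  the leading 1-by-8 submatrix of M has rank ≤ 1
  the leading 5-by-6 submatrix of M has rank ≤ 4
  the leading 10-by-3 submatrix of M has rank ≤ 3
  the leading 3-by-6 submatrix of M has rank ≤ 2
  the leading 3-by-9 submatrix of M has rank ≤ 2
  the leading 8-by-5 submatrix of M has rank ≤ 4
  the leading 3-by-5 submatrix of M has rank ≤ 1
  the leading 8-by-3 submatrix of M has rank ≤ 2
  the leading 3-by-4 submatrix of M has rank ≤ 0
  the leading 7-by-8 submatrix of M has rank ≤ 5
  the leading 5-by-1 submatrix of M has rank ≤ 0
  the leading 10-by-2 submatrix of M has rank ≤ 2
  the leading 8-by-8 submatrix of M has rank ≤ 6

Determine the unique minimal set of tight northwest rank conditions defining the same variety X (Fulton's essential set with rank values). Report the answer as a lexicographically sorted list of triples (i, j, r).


The tightest implied rank at each (i,j), from the 26 conditions:

  0  0  0  0  1  1  1  1  1  1  1
  0  0  0  0  1  2  2  2  2  2  2
  0  0  0  0  1  2  2  2  2  3  3
  0  0  0  1  2  3  3  3  3  4  4
  0  0  1  2  3  4  4  4  4  5  5
  0  0  1  2  3  4  5  5  5  6  6
  0  0  1  2  3  4  5  5  6  7  7
  1  1  2  3  4  5  6  6  7  8  8
  1  1  2  3  4  5  6  7  8  9  9
  1  2  3  4  5  6  7  8  9  10  10
  1  2  3  4  5  6  7  8  9  10  11

the unique w with this rank table is (5, 6, 10, 4, 3, 7, 9, 1, 8, 2, 11).

D(w) has 26 cells with 6 SE-corners; essential set:

[(3, 4, 0), (3, 9, 2), (4, 3, 0), (7, 2, 0), (7, 8, 5), (9, 2, 1)]


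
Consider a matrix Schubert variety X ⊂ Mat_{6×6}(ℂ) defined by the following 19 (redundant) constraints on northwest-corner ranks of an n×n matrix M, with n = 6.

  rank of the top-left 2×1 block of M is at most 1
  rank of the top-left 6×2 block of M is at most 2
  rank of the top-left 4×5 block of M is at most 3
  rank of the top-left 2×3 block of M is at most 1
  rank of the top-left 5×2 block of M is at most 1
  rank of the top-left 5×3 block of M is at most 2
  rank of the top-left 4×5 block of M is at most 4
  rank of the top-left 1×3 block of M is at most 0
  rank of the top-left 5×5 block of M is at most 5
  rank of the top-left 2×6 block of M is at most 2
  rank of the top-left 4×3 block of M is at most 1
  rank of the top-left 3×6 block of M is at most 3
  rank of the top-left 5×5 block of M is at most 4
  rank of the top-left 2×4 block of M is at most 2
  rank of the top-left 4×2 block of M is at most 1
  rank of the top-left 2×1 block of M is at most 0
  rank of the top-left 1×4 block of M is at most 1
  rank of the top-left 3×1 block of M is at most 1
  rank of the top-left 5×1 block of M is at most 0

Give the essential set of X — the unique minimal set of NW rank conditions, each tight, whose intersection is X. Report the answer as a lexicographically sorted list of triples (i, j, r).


Propagating the 19 rank bounds to every northwest block:

  row 1: 0 | 0 | 0 | 1 | 1 | 1
  row 2: 0 | 1 | 1 | 2 | 2 | 2
  row 3: 0 | 1 | 1 | 2 | 3 | 3
  row 4: 0 | 1 | 1 | 2 | 3 | 4
  row 5: 0 | 1 | 2 | 3 | 4 | 5
  row 6: 1 | 2 | 3 | 4 | 5 | 6

second differences of R give the permutation w = (4, 2, 5, 6, 3, 1).

Rothe diagram D(w) (9 cells), 3 SE-corners (essential conditions):

[(1, 3, 0), (4, 3, 1), (5, 1, 0)]


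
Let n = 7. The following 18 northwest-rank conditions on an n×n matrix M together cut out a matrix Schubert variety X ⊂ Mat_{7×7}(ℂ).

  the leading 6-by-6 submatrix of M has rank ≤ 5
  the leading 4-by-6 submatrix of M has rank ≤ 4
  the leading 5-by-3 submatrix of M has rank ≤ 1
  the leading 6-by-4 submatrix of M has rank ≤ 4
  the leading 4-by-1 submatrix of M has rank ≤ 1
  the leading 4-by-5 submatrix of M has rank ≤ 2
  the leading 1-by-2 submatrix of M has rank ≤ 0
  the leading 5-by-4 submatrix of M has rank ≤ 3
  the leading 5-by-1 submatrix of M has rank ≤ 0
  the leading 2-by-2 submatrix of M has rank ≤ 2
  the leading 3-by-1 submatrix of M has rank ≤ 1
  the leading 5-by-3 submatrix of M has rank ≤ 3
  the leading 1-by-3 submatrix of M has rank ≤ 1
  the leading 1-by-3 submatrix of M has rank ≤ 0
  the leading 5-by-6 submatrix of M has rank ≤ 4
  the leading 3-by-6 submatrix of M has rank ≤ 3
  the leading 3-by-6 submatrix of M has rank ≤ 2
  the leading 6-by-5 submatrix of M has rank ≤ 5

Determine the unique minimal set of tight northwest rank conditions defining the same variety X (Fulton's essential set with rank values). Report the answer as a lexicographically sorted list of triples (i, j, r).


Reconstructing r_w from the 18 given conditions:

  R[1]: 0  0  0  1  1  1  1
  R[2]: 0  1  1  2  2  2  2
  R[3]: 0  1  1  2  2  2  3
  R[4]: 0  1  1  2  2  3  4
  R[5]: 0  1  1  2  3  4  5
  R[6]: 1  2  2  3  4  5  6
  R[7]: 1  2  3  4  5  6  7

so w = (4, 2, 7, 6, 5, 1, 3).

D(w) has 13 cells with 5 SE-corners; essential set:

[(1, 3, 0), (3, 6, 2), (4, 5, 2), (5, 1, 0), (5, 3, 1)]


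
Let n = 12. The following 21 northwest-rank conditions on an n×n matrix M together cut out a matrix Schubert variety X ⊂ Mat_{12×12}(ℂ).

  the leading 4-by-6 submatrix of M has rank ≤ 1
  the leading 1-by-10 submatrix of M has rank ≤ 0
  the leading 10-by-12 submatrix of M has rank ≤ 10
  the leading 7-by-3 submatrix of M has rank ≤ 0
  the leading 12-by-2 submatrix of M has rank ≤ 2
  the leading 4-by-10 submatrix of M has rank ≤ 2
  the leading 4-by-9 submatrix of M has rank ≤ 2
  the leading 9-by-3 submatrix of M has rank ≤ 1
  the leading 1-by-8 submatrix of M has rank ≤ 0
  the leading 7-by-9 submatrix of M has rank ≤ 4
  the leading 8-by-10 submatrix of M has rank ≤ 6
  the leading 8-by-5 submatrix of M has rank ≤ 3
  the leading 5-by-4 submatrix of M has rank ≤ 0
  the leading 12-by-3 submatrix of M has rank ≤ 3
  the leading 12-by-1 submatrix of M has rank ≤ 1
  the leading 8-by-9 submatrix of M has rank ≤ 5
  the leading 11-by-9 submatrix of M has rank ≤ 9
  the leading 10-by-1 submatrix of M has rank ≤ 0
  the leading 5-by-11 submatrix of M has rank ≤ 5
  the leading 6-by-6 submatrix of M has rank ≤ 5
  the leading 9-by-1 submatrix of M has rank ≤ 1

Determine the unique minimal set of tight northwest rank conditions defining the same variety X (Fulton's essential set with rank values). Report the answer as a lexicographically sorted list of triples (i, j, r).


Propagating the 21 rank bounds to every northwest block:

  R[1]: 0  0  0  0  0  0  0  0  0  0  1  1
  R[2]: 0  0  0  0  1  1  1  1  1  1  2  2
  R[3]: 0  0  0  0  1  1  2  2  2  2  3  3
  R[4]: 0  0  0  0  1  1  2  2  2  2  3  4
  R[5]: 0  0  0  0  1  2  3  3  3  3  4  5
  R[6]: 0  0  0  1  2  3  4  4  4  4  5  6
  R[7]: 0  0  0  1  2  3  4  4  4  5  6  7
  R[8]: 0  1  1  2  3  4  5  5  5  6  7  8
  R[9]: 0  1  1  2  3  4  5  6  6  7  8  9
  R[10]: 0  1  2  3  4  5  6  7  7  8  9  10
  R[11]: 1  2  3  4  5  6  7  8  8  9  10  11
  R[12]: 1  2  3  4  5  6  7  8  9  10  11  12

hence w(1..12) = (11, 5, 7, 12, 6, 4, 10, 2, 8, 3, 1, 9).

Rothe diagram D(w) (43 cells), 8 SE-corners (essential conditions):

[(1, 10, 0), (4, 6, 1), (4, 10, 2), (5, 4, 0), (7, 3, 0), (7, 9, 4), (9, 3, 1), (10, 1, 0)]


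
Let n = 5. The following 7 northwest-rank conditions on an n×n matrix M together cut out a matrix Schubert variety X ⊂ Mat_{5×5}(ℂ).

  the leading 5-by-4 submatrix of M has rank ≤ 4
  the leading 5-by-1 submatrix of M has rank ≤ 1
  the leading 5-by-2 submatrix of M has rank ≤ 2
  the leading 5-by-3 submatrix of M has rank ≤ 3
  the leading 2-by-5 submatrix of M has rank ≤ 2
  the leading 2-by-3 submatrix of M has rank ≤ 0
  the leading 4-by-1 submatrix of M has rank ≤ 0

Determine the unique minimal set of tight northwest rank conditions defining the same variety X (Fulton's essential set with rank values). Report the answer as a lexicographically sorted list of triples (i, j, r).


Propagating the 7 rank bounds to every northwest block:

  R[1]: 0  0  0  1  1
  R[2]: 0  0  0  1  2
  R[3]: 0  1  1  2  3
  R[4]: 0  1  2  3  4
  R[5]: 1  2  3  4  5

second differences of R give the permutation w = (4, 5, 2, 3, 1).

Fulton essential set (2 of the 8 Rothe cells):

[(2, 3, 0), (4, 1, 0)]


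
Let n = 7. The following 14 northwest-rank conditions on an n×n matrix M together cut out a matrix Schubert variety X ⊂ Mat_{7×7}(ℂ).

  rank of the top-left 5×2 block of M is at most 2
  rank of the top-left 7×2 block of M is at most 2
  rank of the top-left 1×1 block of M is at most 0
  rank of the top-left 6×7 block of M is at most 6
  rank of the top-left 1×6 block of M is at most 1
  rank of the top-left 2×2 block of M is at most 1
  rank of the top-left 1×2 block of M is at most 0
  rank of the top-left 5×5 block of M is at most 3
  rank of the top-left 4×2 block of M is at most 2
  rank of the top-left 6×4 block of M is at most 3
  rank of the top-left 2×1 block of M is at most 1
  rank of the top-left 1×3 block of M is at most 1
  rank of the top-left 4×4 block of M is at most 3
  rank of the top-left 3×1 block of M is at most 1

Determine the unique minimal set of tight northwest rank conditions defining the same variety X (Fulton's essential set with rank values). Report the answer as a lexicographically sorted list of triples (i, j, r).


The tightest implied rank at each (i,j), from the 14 conditions:

  R[1]: 0  0  1  1  1  1  1
  R[2]: 1  1  2  2  2  2  2
  R[3]: 1  2  3  3  3  3  3
  R[4]: 1  2  3  3  3  4  4
  R[5]: 1  2  3  3  3  4  5
  R[6]: 1  2  3  3  4  5  6
  R[7]: 1  2  3  4  5  6  7

the unique w with this rank table is (3, 1, 2, 6, 7, 5, 4).

ℓ(w)=7; the 3 essential cells (i,j,r):

[(1, 2, 0), (5, 5, 3), (6, 4, 3)]


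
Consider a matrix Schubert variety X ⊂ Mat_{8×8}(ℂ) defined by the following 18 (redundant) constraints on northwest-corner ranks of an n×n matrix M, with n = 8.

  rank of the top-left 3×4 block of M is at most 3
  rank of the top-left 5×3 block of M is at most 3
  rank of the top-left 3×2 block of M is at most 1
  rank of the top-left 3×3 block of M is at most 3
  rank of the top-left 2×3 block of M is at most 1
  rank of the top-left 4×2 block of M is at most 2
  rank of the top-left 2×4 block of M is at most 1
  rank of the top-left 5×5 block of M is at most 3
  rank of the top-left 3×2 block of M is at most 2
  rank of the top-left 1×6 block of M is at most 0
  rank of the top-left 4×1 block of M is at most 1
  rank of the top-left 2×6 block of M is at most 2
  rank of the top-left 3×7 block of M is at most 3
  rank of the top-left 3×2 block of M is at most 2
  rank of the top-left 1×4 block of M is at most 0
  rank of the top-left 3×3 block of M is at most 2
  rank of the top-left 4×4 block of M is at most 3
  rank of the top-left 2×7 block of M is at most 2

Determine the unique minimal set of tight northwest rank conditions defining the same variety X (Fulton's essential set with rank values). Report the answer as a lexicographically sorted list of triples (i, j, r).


The tightest implied rank at each (i,j), from the 18 conditions:

  i=1: 0 | 0 | 0 | 0 | 0 | 0 | 1 | 1
  i=2: 1 | 1 | 1 | 1 | 1 | 1 | 2 | 2
  i=3: 1 | 1 | 2 | 2 | 2 | 2 | 3 | 3
  i=4: 1 | 2 | 3 | 3 | 3 | 3 | 4 | 4
  i=5: 1 | 2 | 3 | 3 | 3 | 4 | 5 | 5
  i=6: 1 | 2 | 3 | 4 | 4 | 5 | 6 | 6
  i=7: 1 | 2 | 3 | 4 | 5 | 6 | 7 | 7
  i=8: 1 | 2 | 3 | 4 | 5 | 6 | 7 | 8

the unique w with this rank table is (7, 1, 3, 2, 6, 4, 5, 8).

|D(w)|=9, |Ess(w)|=3:

[(1, 6, 0), (3, 2, 1), (5, 5, 3)]


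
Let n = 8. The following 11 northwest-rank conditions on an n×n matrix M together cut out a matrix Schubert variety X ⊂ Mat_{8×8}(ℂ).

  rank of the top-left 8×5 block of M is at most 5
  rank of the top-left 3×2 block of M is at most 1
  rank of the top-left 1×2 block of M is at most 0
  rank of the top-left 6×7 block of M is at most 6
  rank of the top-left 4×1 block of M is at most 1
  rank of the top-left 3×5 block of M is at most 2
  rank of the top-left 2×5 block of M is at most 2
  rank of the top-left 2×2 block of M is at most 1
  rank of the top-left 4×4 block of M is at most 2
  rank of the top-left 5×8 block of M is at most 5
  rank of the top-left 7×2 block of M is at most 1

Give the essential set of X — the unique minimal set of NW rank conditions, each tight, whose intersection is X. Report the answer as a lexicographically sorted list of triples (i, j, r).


Computing R[i][j] = min implied NW-rank bound (n=8, 11 conditions):

  0 | 0 | 1 | 1 | 1 | 1 | 1 | 1
  1 | 1 | 2 | 2 | 2 | 2 | 2 | 2
  1 | 1 | 2 | 2 | 2 | 3 | 3 | 3
  1 | 1 | 2 | 2 | 3 | 4 | 4 | 4
  1 | 1 | 2 | 3 | 4 | 5 | 5 | 5
  1 | 1 | 2 | 3 | 4 | 5 | 6 | 6
  1 | 1 | 2 | 3 | 4 | 5 | 6 | 7
  1 | 2 | 3 | 4 | 5 | 6 | 7 | 8

second differences of R give the permutation w = (3, 1, 6, 5, 4, 7, 8, 2).

Fulton essential set (4 of the 10 Rothe cells):

[(1, 2, 0), (3, 5, 2), (4, 4, 2), (7, 2, 1)]


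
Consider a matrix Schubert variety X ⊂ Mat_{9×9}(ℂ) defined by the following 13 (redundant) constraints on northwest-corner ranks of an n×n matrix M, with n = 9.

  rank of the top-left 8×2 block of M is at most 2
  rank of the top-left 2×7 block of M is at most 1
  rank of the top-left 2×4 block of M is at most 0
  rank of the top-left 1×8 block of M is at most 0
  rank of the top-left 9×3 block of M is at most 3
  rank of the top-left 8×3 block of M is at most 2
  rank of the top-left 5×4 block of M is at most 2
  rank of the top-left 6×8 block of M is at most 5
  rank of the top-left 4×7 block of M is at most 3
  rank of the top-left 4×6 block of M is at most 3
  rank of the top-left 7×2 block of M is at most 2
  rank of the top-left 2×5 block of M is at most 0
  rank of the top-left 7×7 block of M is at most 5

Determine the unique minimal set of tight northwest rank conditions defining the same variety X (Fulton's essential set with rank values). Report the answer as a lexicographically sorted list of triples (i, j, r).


The tightest implied rank at each (i,j), from the 13 conditions:

  row 1: 0, 0, 0, 0, 0, 0, 0, 0, 1
  row 2: 0, 0, 0, 0, 0, 1, 1, 1, 2
  row 3: 1, 1, 1, 1, 1, 2, 2, 2, 3
  row 4: 1, 2, 2, 2, 2, 3, 3, 3, 4
  row 5: 1, 2, 2, 2, 3, 4, 4, 4, 5
  row 6: 1, 2, 2, 3, 4, 5, 5, 5, 6
  row 7: 1, 2, 2, 3, 4, 5, 5, 6, 7
  row 8: 1, 2, 2, 3, 4, 5, 6, 7, 8
  row 9: 1, 2, 3, 4, 5, 6, 7, 8, 9

so w = (9, 6, 1, 2, 5, 4, 8, 7, 3).

|D(w)|=19, |Ess(w)|=5:

[(1, 8, 0), (2, 5, 0), (5, 4, 2), (7, 7, 5), (8, 3, 2)]


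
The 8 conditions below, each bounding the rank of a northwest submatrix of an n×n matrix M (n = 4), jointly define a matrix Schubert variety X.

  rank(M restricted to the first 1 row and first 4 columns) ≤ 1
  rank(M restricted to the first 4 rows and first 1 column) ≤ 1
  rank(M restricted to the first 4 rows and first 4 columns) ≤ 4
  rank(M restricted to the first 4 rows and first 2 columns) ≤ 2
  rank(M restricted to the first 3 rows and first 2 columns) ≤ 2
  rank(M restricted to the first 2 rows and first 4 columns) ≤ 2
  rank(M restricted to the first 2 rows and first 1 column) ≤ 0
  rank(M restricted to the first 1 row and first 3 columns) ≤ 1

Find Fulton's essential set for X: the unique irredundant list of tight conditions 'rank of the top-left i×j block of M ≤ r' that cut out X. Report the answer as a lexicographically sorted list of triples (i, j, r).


Reconstructing r_w from the 8 given conditions:

  R[1]: 0  1  1  1
  R[2]: 0  1  2  2
  R[3]: 1  2  3  3
  R[4]: 1  2  3  4

second differences of R give the permutation w = (2, 3, 1, 4).

Rothe diagram D(w) (2 cells), 1 SE-corner (essential condition):

[(2, 1, 0)]


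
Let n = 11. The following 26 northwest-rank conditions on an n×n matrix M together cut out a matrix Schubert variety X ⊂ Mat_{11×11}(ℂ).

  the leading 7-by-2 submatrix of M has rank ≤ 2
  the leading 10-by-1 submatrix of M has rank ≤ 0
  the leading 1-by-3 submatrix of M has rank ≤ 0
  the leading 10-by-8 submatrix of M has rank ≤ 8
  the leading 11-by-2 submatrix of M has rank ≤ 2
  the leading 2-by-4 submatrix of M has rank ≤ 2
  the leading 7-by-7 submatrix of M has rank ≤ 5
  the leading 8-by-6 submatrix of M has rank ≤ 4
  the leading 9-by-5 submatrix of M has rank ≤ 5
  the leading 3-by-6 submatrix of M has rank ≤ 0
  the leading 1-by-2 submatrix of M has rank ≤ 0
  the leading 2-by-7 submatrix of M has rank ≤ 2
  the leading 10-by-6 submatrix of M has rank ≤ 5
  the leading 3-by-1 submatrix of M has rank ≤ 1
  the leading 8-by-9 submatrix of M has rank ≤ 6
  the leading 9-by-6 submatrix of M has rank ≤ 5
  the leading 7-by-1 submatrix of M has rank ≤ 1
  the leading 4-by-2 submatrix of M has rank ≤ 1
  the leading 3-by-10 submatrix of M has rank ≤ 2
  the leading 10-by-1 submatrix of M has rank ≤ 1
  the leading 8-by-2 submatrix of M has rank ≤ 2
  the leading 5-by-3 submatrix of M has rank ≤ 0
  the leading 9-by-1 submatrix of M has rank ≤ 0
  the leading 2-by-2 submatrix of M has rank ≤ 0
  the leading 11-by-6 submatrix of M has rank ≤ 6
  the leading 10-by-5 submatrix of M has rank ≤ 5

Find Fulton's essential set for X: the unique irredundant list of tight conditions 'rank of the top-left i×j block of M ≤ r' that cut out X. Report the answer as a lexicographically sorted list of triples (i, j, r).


Rank table r_w(11×11) implied by the 26 constraints:

  row 1: 0  0  0  0  0  0  1  1  1  1  1
  row 2: 0  0  0  0  0  0  1  2  2  2  2
  row 3: 0  0  0  0  0  0  1  2  2  2  3
  row 4: 0  0  0  1  1  1  2  3  3  3  4
  row 5: 0  0  0  1  2  2  3  4  4  4  5
  row 6: 0  1  1  2  3  3  4  5  5  5  6
  row 7: 0  1  2  3  4  4  5  6  6  6  7
  row 8: 0  1  2  3  4  4  5  6  6  7  8
  row 9: 0  1  2  3  4  5  6  7  7  8  9
  row 10: 0  1  2  3  4  5  6  7  8  9  10
  row 11: 1  2  3  4  5  6  7  8  9  10  11

hence w(1..11) = (7, 8, 11, 4, 5, 2, 3, 10, 6, 9, 1).

D(w) has 33 cells with 6 SE-corners; essential set:

[(3, 6, 0), (3, 10, 2), (5, 3, 0), (8, 6, 4), (8, 9, 6), (10, 1, 0)]


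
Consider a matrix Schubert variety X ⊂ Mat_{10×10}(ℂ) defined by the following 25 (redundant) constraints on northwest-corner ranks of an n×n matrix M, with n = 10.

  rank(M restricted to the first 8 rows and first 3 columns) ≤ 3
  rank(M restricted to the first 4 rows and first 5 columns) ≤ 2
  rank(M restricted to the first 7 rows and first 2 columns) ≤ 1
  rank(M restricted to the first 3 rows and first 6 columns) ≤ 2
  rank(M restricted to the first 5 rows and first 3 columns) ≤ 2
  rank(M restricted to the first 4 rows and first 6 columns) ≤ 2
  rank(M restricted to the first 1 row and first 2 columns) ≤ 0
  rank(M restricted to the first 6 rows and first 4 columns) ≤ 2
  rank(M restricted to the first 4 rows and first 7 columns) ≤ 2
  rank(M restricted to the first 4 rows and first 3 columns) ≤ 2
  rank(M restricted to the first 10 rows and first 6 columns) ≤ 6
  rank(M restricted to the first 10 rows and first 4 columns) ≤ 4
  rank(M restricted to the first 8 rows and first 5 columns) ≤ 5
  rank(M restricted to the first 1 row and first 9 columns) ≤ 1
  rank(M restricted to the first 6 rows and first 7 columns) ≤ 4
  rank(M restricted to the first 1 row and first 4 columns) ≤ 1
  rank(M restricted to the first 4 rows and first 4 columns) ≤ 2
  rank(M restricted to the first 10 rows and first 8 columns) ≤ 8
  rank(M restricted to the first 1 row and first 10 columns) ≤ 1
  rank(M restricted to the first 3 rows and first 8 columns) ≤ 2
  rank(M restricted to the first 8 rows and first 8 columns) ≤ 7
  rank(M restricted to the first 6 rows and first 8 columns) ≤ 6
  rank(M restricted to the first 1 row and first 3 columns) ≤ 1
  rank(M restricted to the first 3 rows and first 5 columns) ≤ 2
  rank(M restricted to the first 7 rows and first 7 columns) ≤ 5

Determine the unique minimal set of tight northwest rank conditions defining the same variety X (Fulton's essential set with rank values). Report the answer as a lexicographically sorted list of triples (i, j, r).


The tightest implied rank at each (i,j), from the 25 conditions:

  i=1: 0 | 0 | 1 | 1 | 1 | 1 | 1 | 1 | 1 | 1
  i=2: 1 | 1 | 2 | 2 | 2 | 2 | 2 | 2 | 2 | 2
  i=3: 1 | 1 | 2 | 2 | 2 | 2 | 2 | 2 | 3 | 3
  i=4: 1 | 1 | 2 | 2 | 2 | 2 | 2 | 3 | 4 | 4
  i=5: 1 | 1 | 2 | 2 | 3 | 3 | 3 | 4 | 5 | 5
  i=6: 1 | 1 | 2 | 2 | 3 | 4 | 4 | 5 | 6 | 6
  i=7: 1 | 1 | 2 | 3 | 4 | 5 | 5 | 6 | 7 | 7
  i=8: 1 | 2 | 3 | 4 | 5 | 6 | 6 | 7 | 8 | 8
  i=9: 1 | 2 | 3 | 4 | 5 | 6 | 7 | 8 | 9 | 9
  i=10: 1 | 2 | 3 | 4 | 5 | 6 | 7 | 8 | 9 | 10

reading off 1-entries of Δ²R: w = (3, 1, 9, 8, 5, 6, 4, 2, 7, 10).

Rothe diagram D(w) (18 cells), 5 SE-corners (essential conditions):

[(1, 2, 0), (3, 8, 2), (4, 7, 2), (6, 4, 2), (7, 2, 1)]
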